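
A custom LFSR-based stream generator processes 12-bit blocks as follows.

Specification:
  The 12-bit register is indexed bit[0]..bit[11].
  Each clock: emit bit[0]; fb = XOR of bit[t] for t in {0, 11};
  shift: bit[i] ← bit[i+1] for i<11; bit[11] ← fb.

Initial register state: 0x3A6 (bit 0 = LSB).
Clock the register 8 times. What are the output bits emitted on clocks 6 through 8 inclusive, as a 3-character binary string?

reg_0 = 0x3A6
clock 1: out=0, reg = 0x1D3
clock 2: out=1, reg = 0x8E9
clock 3: out=1, reg = 0x474
clock 4: out=0, reg = 0x23A
clock 5: out=0, reg = 0x11D
clock 6: out=1, reg = 0x88E
clock 7: out=0, reg = 0xC47
clock 8: out=1, reg = 0x623

101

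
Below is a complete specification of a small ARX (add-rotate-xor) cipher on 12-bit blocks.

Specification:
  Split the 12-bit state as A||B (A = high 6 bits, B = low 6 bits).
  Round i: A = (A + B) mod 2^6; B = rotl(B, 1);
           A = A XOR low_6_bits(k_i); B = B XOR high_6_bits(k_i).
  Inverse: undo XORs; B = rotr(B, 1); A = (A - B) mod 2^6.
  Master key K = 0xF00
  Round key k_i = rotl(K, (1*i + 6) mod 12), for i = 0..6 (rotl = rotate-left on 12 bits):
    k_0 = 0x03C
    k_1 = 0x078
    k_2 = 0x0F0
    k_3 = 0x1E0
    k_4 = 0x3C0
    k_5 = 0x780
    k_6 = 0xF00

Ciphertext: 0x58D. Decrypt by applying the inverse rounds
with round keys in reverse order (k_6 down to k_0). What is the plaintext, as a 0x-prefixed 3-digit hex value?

s_0 = ciphertext = 0x58D
s_1 = InvRound(s_0, k_6) = 0x7B8
s_2 = InvRound(s_1, k_5) = 0x2D3
s_3 = InvRound(s_2, k_4) = 0xF4E
s_4 = InvRound(s_3, k_3) = 0xE64
s_5 = InvRound(s_4, k_2) = 0x5B3
s_6 = InvRound(s_5, k_1) = 0x559
s_7 = InvRound(s_6, k_0) = 0xF6C

0xF6C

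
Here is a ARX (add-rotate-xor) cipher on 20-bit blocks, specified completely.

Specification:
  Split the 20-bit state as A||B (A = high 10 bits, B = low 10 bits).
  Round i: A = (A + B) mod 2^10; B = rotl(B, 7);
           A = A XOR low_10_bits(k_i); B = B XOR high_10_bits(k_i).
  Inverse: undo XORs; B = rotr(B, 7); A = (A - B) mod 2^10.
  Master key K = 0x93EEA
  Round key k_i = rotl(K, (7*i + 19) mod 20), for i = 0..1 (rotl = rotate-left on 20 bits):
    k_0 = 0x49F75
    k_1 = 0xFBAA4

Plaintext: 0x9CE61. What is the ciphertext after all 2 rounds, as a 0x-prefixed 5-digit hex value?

0xCA253

s_0 = plaintext = 0x9CE61
s_1 = Round(s_0, k_0) = 0xE85EB
s_2 = Round(s_1, k_1) = 0xCA253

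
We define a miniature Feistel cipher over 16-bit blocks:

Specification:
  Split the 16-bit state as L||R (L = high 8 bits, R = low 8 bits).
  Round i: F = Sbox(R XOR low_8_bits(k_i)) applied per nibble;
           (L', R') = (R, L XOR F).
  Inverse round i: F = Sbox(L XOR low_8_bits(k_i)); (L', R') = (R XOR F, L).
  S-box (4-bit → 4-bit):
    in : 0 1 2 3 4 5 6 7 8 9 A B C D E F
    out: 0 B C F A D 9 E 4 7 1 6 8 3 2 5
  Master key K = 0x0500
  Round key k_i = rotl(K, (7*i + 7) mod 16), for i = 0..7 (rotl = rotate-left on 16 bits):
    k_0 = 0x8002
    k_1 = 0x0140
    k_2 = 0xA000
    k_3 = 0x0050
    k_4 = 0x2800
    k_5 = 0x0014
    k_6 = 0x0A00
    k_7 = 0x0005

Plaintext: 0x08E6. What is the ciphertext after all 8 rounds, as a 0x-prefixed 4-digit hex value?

s_0 = plaintext = 0x08E6
s_1 = Round(s_0, k_0) = 0xE622
s_2 = Round(s_1, k_1) = 0x227A
s_3 = Round(s_2, k_2) = 0x7AC3
s_4 = Round(s_3, k_3) = 0xC305
s_5 = Round(s_4, k_4) = 0x05CE
s_6 = Round(s_5, k_5) = 0xCE34
s_7 = Round(s_6, k_6) = 0x3434
s_8 = Round(s_7, k_7) = 0x34CF

0x34CF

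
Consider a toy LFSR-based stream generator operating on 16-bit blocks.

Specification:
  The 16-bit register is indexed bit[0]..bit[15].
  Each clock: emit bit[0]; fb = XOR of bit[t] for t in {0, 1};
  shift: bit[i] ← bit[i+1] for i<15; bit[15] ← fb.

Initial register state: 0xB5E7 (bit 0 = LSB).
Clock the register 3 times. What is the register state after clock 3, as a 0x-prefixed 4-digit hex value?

reg_0 = 0xB5E7
clock 1: out=1, reg = 0x5AF3
clock 2: out=1, reg = 0x2D79
clock 3: out=1, reg = 0x96BC

0x96BC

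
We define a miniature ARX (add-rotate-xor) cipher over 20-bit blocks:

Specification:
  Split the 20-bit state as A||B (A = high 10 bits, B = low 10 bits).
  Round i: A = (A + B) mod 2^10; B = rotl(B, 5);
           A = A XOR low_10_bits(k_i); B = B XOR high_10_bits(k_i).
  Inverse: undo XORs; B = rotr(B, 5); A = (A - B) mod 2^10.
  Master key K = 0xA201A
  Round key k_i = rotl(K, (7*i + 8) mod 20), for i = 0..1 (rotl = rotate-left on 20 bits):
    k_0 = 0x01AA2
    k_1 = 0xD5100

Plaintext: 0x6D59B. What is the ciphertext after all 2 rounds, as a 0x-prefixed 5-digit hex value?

0x1720F

s_0 = plaintext = 0x6D59B
s_1 = Round(s_0, k_0) = 0x7CB6A
s_2 = Round(s_1, k_1) = 0x1720F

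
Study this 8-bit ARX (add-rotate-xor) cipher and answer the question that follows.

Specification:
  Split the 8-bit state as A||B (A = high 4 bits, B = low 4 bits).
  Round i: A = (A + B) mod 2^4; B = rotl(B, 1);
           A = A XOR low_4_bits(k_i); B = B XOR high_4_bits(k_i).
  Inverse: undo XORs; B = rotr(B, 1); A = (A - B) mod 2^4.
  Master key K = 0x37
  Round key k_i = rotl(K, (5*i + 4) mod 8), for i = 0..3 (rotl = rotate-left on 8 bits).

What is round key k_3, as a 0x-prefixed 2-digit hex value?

0xB9

K = 0x37
k_0 = rotl(K, (5*0+4) mod 8) = rotl(K, 4) = 0x73
k_1 = rotl(K, (5*1+4) mod 8) = rotl(K, 1) = 0x6E
k_2 = rotl(K, (5*2+4) mod 8) = rotl(K, 6) = 0xCD
k_3 = rotl(K, (5*3+4) mod 8) = rotl(K, 3) = 0xB9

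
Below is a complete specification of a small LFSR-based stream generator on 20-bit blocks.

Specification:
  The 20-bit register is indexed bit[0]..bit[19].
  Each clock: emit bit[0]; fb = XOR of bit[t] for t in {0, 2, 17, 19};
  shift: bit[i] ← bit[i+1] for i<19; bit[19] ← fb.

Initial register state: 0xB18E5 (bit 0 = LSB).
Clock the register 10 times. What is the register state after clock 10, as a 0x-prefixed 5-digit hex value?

0x622C6

reg_0 = 0xB18E5
clock 1: out=1, reg = 0x58C72
clock 2: out=0, reg = 0x2C639
clock 3: out=1, reg = 0x1631C
clock 4: out=0, reg = 0x8B18E
clock 5: out=0, reg = 0x458C7
clock 6: out=1, reg = 0x22C63
clock 7: out=1, reg = 0x11631
clock 8: out=1, reg = 0x88B18
clock 9: out=0, reg = 0xC458C
clock 10: out=0, reg = 0x622C6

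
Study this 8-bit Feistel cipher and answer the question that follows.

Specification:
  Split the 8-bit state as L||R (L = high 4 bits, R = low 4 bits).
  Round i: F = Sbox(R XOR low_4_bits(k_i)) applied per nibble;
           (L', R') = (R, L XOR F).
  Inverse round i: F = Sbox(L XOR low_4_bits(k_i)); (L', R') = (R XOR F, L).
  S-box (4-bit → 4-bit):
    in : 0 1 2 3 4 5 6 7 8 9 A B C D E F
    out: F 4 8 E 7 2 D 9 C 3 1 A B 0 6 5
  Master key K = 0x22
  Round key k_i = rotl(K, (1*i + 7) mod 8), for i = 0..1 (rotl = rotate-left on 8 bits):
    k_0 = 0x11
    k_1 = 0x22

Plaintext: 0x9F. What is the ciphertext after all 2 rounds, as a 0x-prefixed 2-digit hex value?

s_0 = plaintext = 0x9F
s_1 = Round(s_0, k_0) = 0xFF
s_2 = Round(s_1, k_1) = 0xFF

0xFF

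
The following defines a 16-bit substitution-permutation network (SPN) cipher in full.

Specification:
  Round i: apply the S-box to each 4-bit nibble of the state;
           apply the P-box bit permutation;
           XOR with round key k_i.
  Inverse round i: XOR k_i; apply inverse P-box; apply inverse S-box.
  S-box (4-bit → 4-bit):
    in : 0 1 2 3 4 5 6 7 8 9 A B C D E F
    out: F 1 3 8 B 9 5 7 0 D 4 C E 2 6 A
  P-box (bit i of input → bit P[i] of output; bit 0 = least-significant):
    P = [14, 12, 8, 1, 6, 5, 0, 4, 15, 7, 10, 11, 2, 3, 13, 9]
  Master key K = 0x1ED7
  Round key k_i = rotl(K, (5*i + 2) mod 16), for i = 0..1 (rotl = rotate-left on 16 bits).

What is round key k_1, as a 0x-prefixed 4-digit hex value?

0x6B8F

K = 0x1ED7
k_0 = rotl(K, (5*0+2) mod 16) = rotl(K, 2) = 0x7B5C
k_1 = rotl(K, (5*1+2) mod 16) = rotl(K, 7) = 0x6B8F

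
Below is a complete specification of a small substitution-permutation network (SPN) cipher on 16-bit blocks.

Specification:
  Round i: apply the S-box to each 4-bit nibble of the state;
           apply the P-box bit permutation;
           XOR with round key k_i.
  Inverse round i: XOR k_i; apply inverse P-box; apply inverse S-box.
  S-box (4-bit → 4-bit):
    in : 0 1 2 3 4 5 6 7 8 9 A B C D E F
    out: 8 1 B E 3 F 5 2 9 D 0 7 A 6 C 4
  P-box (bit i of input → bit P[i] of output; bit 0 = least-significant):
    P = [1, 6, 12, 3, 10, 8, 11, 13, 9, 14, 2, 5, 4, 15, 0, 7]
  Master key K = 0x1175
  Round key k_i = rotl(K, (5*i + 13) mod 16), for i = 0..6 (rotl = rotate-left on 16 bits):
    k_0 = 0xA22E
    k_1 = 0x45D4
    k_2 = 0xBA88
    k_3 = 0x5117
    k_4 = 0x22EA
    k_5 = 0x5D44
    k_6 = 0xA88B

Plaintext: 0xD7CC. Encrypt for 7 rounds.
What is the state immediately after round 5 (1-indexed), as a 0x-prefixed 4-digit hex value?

s_0 = plaintext = 0xD7CC
s_1 = Round(s_0, k_0) = 0x4367
s_2 = Round(s_1, k_1) = 0x89A0
s_3 = Round(s_2, k_2) = 0xB834
s_4 = Round(s_3, k_3) = 0xFA64
s_5 = Round(s_4, k_4) = 0x2EA9
s_6 = Round(s_5, k_5) = 0xCDFA
s_7 = Round(s_6, k_6) = 0x600F

0x2EA9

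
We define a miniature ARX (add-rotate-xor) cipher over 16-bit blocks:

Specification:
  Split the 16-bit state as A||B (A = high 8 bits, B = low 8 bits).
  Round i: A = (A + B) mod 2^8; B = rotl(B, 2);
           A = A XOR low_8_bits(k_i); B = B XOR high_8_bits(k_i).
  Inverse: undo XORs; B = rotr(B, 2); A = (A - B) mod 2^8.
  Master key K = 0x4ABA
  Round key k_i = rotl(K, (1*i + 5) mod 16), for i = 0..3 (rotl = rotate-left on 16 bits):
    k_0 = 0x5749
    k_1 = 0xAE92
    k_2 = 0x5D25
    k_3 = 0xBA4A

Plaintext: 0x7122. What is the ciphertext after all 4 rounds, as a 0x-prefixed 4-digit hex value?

s_0 = plaintext = 0x7122
s_1 = Round(s_0, k_0) = 0xDADF
s_2 = Round(s_1, k_1) = 0x2BD1
s_3 = Round(s_2, k_2) = 0xD91A
s_4 = Round(s_3, k_3) = 0xB9D2

0xB9D2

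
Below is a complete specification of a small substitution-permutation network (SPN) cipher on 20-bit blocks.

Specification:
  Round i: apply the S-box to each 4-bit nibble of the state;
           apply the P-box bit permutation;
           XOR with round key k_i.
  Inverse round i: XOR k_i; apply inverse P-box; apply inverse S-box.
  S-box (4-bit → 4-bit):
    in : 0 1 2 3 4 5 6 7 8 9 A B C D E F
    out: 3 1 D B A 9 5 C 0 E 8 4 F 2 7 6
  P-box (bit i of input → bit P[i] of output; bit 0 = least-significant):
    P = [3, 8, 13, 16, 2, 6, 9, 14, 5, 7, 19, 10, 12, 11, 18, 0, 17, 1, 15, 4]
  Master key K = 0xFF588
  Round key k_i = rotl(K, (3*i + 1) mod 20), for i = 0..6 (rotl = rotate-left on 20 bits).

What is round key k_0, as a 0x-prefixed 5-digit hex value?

K = 0xFF588
k_0 = rotl(K, (3*0+1) mod 20) = rotl(K, 1) = 0xFEB11

0xFEB11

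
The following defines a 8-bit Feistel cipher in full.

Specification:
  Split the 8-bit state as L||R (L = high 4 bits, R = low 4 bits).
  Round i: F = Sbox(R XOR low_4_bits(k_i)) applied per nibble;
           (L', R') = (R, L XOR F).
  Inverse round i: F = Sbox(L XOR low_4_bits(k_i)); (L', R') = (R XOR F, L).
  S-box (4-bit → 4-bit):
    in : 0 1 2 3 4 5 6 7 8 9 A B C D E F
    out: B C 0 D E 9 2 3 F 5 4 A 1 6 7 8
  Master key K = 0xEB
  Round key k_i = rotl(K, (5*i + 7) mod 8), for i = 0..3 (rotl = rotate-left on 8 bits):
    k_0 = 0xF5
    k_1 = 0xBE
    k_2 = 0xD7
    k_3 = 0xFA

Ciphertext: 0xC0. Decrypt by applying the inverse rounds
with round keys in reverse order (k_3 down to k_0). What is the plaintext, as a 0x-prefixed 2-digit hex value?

s_0 = ciphertext = 0xC0
s_1 = InvRound(s_0, k_3) = 0x2C
s_2 = InvRound(s_1, k_2) = 0x52
s_3 = InvRound(s_2, k_1) = 0x85
s_4 = InvRound(s_3, k_0) = 0x38

0x38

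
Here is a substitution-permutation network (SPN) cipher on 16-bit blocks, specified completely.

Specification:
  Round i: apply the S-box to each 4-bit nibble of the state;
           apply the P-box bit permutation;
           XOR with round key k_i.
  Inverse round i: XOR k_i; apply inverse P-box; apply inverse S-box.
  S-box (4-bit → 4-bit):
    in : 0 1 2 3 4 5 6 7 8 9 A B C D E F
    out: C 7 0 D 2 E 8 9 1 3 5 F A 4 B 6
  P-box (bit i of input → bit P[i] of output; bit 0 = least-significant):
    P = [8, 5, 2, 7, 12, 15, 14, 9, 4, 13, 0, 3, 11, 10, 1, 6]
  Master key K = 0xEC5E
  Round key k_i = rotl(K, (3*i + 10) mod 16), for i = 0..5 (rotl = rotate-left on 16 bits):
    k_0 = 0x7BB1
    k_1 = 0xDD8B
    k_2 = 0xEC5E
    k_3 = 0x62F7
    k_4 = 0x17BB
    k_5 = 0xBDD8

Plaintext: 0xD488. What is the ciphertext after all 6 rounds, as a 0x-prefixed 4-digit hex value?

s_0 = plaintext = 0xD488
s_1 = Round(s_0, k_0) = 0x4AB3
s_2 = Round(s_1, k_1) = 0x0A1E
s_3 = Round(s_2, k_2) = 0x3DAD
s_4 = Round(s_3, k_3) = 0x3AB0
s_5 = Round(s_4, k_4) = 0xCD6C
s_6 = Round(s_5, k_5) = 0xBB39

0xBB39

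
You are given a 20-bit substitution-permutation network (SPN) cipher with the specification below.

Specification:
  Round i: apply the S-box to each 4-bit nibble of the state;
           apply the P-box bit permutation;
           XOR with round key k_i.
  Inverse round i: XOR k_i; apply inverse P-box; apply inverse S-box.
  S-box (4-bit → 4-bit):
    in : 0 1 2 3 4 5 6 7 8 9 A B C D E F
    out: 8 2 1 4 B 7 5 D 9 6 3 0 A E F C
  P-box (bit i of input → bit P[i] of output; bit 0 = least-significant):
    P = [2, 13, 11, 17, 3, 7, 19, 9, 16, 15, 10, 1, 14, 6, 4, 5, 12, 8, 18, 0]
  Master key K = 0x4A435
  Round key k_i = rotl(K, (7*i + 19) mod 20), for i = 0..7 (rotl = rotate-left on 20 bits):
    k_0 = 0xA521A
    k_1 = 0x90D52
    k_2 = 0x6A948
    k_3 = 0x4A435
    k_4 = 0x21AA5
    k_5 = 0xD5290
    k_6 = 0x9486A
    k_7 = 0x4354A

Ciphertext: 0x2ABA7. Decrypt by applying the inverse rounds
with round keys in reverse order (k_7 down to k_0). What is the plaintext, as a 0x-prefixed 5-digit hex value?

0x4CAF0

s_0 = ciphertext = 0x2ABA7
s_1 = InvRound(s_0, k_7) = 0x7C947
s_2 = InvRound(s_1, k_6) = 0xD0168
s_3 = InvRound(s_2, k_5) = 0xAEB4B
s_4 = InvRound(s_3, k_4) = 0xA4C5A
s_5 = InvRound(s_4, k_3) = 0xF4C6E
s_6 = InvRound(s_5, k_2) = 0x18E3A
s_7 = InvRound(s_6, k_1) = 0x1C17B
s_8 = InvRound(s_7, k_0) = 0x4CAF0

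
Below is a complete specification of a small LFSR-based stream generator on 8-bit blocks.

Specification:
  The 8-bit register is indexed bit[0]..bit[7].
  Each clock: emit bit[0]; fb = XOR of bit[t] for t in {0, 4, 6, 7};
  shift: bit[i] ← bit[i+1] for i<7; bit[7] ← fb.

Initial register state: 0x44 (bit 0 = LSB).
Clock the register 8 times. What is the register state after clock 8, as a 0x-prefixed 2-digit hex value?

0x4B

reg_0 = 0x44
clock 1: out=0, reg = 0xA2
clock 2: out=0, reg = 0xD1
clock 3: out=1, reg = 0x68
clock 4: out=0, reg = 0xB4
clock 5: out=0, reg = 0x5A
clock 6: out=0, reg = 0x2D
clock 7: out=1, reg = 0x96
clock 8: out=0, reg = 0x4B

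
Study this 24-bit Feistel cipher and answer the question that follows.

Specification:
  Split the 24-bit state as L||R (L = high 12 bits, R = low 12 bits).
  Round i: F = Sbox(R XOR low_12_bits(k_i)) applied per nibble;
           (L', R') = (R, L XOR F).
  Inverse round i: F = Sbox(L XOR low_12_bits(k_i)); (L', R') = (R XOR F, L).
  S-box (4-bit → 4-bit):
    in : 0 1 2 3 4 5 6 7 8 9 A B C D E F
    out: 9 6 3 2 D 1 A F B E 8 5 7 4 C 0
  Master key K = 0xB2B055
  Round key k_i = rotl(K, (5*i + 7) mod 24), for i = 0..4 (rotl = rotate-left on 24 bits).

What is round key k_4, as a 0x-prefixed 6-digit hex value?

0x9582AD

K = 0xB2B055
k_0 = rotl(K, (5*0+7) mod 24) = rotl(K, 7) = 0x582AD9
k_1 = rotl(K, (5*1+7) mod 24) = rotl(K, 12) = 0x055B2B
k_2 = rotl(K, (5*2+7) mod 24) = rotl(K, 17) = 0xAB6560
k_3 = rotl(K, (5*3+7) mod 24) = rotl(K, 22) = 0x6CAC15
k_4 = rotl(K, (5*4+7) mod 24) = rotl(K, 3) = 0x9582AD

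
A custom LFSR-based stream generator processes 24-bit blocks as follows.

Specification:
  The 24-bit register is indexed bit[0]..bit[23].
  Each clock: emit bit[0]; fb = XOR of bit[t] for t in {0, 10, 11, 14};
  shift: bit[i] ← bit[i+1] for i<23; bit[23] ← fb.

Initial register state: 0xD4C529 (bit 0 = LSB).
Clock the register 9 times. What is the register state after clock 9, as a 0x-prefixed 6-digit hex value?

0xE9EA62

reg_0 = 0xD4C529
clock 1: out=1, reg = 0xEA6294
clock 2: out=0, reg = 0xF5314A
clock 3: out=0, reg = 0x7A98A5
clock 4: out=1, reg = 0x3D4C52
clock 5: out=0, reg = 0x9EA629
clock 6: out=1, reg = 0x4F5314
clock 7: out=0, reg = 0xA7A98A
clock 8: out=0, reg = 0xD3D4C5
clock 9: out=1, reg = 0xE9EA62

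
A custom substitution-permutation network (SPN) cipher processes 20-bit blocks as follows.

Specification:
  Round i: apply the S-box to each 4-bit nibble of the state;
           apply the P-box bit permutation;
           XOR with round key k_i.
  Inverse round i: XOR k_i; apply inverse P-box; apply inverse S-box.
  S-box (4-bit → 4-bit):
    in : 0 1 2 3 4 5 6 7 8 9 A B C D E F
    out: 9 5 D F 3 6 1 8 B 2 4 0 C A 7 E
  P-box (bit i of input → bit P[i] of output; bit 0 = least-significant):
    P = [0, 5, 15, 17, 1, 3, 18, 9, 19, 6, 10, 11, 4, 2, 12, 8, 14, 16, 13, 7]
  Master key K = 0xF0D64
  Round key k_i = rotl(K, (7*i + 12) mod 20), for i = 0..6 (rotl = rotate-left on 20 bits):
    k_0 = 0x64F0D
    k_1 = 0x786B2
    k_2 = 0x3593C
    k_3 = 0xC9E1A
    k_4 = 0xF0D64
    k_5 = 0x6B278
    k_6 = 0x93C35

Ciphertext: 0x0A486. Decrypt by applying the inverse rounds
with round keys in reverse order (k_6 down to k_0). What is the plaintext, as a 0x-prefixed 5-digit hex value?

s_0 = ciphertext = 0x0A486
s_1 = InvRound(s_0, k_6) = 0xD106E
s_2 = InvRound(s_1, k_5) = 0x5460C
s_3 = InvRound(s_2, k_4) = 0x678DD
s_4 = InvRound(s_3, k_3) = 0x29E02
s_5 = InvRound(s_4, k_2) = 0x48A85
s_6 = InvRound(s_5, k_1) = 0x94C68
s_7 = InvRound(s_6, k_0) = 0x9D4C8

0x9D4C8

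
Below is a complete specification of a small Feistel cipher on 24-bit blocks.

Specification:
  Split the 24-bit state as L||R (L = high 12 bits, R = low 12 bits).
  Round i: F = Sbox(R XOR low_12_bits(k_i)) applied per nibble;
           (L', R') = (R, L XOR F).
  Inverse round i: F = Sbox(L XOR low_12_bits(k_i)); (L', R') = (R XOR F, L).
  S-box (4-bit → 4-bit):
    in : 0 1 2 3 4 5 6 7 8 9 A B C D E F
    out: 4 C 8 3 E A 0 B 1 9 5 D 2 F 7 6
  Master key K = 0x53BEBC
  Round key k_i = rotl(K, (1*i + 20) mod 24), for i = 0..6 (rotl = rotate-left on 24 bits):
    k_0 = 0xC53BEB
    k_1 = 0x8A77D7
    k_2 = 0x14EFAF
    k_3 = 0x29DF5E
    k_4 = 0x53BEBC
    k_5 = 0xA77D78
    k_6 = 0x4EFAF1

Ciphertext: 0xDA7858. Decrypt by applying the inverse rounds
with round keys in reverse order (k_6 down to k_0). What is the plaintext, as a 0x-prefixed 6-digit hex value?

0x1308C6

s_0 = ciphertext = 0xDA7858
s_1 = InvRound(s_0, k_6) = 0x3F8DA7
s_2 = InvRound(s_1, k_5) = 0xAB33F8
s_3 = InvRound(s_2, k_4) = 0xDBEAB3
s_4 = InvRound(s_3, k_3) = 0x2C7DBE
s_5 = InvRound(s_4, k_2) = 0x2BF2C7
s_6 = InvRound(s_5, k_1) = 0x8C62BF
s_7 = InvRound(s_6, k_0) = 0x1308C6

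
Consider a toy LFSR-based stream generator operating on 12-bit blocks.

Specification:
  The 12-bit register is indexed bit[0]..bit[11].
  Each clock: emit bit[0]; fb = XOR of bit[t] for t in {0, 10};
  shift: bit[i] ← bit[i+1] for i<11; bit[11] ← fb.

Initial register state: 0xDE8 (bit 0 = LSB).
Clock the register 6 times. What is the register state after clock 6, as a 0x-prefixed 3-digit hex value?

0xDF7

reg_0 = 0xDE8
clock 1: out=0, reg = 0xEF4
clock 2: out=0, reg = 0xF7A
clock 3: out=0, reg = 0xFBD
clock 4: out=1, reg = 0x7DE
clock 5: out=0, reg = 0xBEF
clock 6: out=1, reg = 0xDF7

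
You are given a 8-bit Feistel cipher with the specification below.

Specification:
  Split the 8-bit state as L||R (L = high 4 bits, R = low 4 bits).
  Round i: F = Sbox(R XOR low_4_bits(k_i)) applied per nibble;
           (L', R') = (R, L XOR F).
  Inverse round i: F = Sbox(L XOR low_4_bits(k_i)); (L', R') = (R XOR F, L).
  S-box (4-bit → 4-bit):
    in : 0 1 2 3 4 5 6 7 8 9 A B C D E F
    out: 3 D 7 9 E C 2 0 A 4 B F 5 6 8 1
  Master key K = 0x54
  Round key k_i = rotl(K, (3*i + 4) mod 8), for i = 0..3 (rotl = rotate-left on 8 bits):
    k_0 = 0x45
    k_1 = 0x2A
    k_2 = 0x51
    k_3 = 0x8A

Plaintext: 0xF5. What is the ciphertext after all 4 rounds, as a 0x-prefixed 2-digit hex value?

s_0 = plaintext = 0xF5
s_1 = Round(s_0, k_0) = 0x5C
s_2 = Round(s_1, k_1) = 0xC7
s_3 = Round(s_2, k_2) = 0x7E
s_4 = Round(s_3, k_3) = 0xE9

0xE9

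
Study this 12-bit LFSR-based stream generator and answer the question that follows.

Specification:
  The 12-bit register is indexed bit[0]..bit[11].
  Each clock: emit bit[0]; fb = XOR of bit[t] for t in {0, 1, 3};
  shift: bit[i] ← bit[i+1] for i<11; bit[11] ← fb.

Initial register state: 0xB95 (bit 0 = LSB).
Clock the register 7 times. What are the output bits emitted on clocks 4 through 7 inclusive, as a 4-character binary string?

reg_0 = 0xB95
clock 1: out=1, reg = 0xDCA
clock 2: out=0, reg = 0x6E5
clock 3: out=1, reg = 0xB72
clock 4: out=0, reg = 0xDB9
clock 5: out=1, reg = 0x6DC
clock 6: out=0, reg = 0xB6E
clock 7: out=0, reg = 0x5B7

0100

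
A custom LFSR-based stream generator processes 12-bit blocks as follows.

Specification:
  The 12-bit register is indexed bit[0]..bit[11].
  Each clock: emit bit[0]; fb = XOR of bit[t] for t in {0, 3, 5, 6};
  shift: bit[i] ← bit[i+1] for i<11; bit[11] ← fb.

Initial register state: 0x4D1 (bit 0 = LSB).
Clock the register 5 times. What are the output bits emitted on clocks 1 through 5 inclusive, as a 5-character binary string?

reg_0 = 0x4D1
clock 1: out=1, reg = 0x268
clock 2: out=0, reg = 0x934
clock 3: out=0, reg = 0xC9A
clock 4: out=0, reg = 0xE4D
clock 5: out=1, reg = 0xF26

10001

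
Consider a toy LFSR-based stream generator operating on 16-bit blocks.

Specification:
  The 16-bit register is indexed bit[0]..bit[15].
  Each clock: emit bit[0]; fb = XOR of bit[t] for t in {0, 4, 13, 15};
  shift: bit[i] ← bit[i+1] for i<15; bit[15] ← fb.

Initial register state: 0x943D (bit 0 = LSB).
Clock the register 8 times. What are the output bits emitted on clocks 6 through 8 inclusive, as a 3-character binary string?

100

reg_0 = 0x943D
clock 1: out=1, reg = 0xCA1E
clock 2: out=0, reg = 0x650F
clock 3: out=1, reg = 0x3287
clock 4: out=1, reg = 0x1943
clock 5: out=1, reg = 0x8CA1
clock 6: out=1, reg = 0x4650
clock 7: out=0, reg = 0xA328
clock 8: out=0, reg = 0x5194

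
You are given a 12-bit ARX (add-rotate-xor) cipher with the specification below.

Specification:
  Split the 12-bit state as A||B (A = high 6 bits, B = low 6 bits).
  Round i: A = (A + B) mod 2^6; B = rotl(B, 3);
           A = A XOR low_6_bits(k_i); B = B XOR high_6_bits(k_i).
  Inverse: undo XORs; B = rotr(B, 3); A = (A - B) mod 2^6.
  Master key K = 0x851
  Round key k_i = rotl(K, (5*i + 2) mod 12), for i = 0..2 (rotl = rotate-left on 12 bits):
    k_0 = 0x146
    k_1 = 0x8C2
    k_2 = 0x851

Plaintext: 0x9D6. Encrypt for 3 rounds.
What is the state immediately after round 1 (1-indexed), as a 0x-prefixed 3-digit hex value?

0xEF7

s_0 = plaintext = 0x9D6
s_1 = Round(s_0, k_0) = 0xEF7
s_2 = Round(s_1, k_1) = 0xC1D
s_3 = Round(s_2, k_2) = 0x70A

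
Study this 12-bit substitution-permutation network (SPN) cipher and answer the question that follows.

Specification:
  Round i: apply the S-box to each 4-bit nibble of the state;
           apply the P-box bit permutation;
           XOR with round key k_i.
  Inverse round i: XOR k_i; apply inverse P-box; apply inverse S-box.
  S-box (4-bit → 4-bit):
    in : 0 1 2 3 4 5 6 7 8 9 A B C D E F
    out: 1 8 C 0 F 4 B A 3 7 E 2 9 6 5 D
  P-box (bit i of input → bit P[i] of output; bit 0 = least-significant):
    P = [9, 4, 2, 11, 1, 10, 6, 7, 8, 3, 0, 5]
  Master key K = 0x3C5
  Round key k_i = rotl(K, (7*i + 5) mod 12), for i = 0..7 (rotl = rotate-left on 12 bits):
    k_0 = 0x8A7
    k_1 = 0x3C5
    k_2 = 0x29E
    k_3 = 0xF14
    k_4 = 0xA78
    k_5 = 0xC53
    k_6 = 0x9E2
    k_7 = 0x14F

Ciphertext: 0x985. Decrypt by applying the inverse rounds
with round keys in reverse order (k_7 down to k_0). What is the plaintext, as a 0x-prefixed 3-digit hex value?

0xC9A

s_0 = ciphertext = 0x985
s_1 = InvRound(s_0, k_7) = 0xBF1
s_2 = InvRound(s_1, k_6) = 0x508
s_3 = InvRound(s_2, k_5) = 0x9E7
s_4 = InvRound(s_3, k_4) = 0x9C9
s_5 = InvRound(s_4, k_3) = 0xDA9
s_6 = InvRound(s_5, k_2) = 0xF84
s_7 = InvRound(s_6, k_1) = 0x5D1
s_8 = InvRound(s_7, k_0) = 0xC9A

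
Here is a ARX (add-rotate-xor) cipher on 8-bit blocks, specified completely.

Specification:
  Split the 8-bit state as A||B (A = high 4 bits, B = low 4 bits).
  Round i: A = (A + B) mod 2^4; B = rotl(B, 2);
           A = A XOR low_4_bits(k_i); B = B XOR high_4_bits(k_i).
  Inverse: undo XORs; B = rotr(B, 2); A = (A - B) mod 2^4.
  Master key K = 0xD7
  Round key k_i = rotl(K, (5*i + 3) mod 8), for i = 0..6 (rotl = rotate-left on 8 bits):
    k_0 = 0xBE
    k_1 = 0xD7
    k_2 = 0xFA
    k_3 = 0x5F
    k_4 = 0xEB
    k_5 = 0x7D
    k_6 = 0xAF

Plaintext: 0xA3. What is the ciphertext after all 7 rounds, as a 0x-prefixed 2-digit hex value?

0x83

s_0 = plaintext = 0xA3
s_1 = Round(s_0, k_0) = 0x37
s_2 = Round(s_1, k_1) = 0xD0
s_3 = Round(s_2, k_2) = 0x7F
s_4 = Round(s_3, k_3) = 0x9A
s_5 = Round(s_4, k_4) = 0x84
s_6 = Round(s_5, k_5) = 0x16
s_7 = Round(s_6, k_6) = 0x83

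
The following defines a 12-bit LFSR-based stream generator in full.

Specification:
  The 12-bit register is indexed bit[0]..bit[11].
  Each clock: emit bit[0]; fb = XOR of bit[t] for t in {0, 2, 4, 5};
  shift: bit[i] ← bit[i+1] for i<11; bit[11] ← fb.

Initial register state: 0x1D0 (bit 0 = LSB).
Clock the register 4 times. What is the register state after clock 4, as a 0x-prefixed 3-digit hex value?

0x71D

reg_0 = 0x1D0
clock 1: out=0, reg = 0x8E8
clock 2: out=0, reg = 0xC74
clock 3: out=0, reg = 0xE3A
clock 4: out=0, reg = 0x71D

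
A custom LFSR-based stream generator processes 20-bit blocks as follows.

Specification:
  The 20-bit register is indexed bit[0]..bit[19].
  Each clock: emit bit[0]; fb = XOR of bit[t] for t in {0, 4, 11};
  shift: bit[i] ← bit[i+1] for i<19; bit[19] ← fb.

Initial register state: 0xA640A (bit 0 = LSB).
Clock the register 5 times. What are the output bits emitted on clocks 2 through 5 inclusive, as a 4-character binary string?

1010

reg_0 = 0xA640A
clock 1: out=0, reg = 0x53205
clock 2: out=1, reg = 0xA9902
clock 3: out=0, reg = 0xD4C81
clock 4: out=1, reg = 0x6A640
clock 5: out=0, reg = 0x35320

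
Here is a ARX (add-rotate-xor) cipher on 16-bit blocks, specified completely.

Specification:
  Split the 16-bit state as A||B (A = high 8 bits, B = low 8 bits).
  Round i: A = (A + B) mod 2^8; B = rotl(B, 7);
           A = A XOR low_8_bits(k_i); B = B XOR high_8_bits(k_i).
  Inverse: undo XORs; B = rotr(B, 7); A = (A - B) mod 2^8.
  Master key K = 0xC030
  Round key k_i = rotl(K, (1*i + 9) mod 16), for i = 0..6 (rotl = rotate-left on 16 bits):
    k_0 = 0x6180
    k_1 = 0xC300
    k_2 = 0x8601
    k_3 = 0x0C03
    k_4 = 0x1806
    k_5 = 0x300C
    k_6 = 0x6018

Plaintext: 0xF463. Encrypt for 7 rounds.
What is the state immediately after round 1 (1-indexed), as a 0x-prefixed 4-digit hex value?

s_0 = plaintext = 0xF463
s_1 = Round(s_0, k_0) = 0xD7D0
s_2 = Round(s_1, k_1) = 0xA7AB
s_3 = Round(s_2, k_2) = 0x5353
s_4 = Round(s_3, k_3) = 0xA5A5
s_5 = Round(s_4, k_4) = 0x4CCA
s_6 = Round(s_5, k_5) = 0x1A55
s_7 = Round(s_6, k_6) = 0x77CA

0xD7D0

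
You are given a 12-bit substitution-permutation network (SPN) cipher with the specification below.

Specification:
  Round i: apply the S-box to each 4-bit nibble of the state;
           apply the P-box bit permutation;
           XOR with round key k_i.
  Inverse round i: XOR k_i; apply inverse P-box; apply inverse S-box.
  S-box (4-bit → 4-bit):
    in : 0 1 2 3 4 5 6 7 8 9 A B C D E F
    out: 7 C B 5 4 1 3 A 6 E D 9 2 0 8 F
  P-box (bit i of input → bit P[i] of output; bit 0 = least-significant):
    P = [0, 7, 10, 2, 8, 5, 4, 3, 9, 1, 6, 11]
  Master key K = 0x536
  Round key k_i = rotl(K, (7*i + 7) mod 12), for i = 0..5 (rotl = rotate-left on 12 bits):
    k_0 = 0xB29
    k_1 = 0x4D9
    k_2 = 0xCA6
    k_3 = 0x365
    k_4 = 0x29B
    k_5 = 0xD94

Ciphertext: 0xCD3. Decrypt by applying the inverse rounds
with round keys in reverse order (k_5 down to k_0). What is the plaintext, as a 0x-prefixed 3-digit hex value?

s_0 = ciphertext = 0xCD3
s_1 = InvRound(s_0, k_5) = 0x85B
s_2 = InvRound(s_1, k_4) = 0xADC
s_3 = InvRound(s_2, k_3) = 0xEF6
s_4 = InvRound(s_3, k_2) = 0x34D
s_5 = InvRound(s_4, k_1) = 0x539
s_6 = InvRound(s_5, k_0) = 0xB44

0xB44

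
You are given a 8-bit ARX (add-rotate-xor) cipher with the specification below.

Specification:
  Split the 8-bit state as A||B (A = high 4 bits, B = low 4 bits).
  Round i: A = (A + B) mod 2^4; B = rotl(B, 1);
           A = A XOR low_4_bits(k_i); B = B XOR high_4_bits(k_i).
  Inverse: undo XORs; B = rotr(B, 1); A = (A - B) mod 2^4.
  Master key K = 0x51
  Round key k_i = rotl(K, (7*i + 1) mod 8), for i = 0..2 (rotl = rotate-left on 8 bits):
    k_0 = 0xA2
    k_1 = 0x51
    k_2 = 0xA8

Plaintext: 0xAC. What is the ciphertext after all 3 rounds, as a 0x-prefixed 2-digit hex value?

s_0 = plaintext = 0xAC
s_1 = Round(s_0, k_0) = 0x43
s_2 = Round(s_1, k_1) = 0x63
s_3 = Round(s_2, k_2) = 0x1C

0x1C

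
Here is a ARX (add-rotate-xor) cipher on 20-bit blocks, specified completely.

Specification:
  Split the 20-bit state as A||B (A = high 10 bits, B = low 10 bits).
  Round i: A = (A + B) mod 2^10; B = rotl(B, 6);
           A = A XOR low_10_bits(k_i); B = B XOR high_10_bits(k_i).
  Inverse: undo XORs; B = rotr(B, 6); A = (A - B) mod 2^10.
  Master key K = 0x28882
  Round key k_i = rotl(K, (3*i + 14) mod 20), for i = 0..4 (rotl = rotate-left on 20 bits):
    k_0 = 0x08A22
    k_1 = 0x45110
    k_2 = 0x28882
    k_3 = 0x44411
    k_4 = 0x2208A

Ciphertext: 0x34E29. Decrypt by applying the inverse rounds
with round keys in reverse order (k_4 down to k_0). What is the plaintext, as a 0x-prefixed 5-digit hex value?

0x60A1D

s_0 = ciphertext = 0x34E29
s_1 = InvRound(s_0, k_4) = 0x8FE1A
s_2 = InvRound(s_1, k_3) = 0x5C8BC
s_3 = InvRound(s_2, k_2) = 0x041E0
s_4 = InvRound(s_3, k_1) = 0x6F743
s_5 = InvRound(s_4, k_0) = 0x60A1D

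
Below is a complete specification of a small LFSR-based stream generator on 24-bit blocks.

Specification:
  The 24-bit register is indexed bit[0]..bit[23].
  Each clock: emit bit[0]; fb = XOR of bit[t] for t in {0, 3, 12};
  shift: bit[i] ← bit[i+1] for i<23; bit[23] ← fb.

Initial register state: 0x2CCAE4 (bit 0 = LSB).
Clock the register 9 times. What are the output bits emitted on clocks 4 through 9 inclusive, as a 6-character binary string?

001110

reg_0 = 0x2CCAE4
clock 1: out=0, reg = 0x166572
clock 2: out=0, reg = 0x0B32B9
clock 3: out=1, reg = 0x85995C
clock 4: out=0, reg = 0x42CCAE
clock 5: out=0, reg = 0xA16657
clock 6: out=1, reg = 0xD0B32B
clock 7: out=1, reg = 0xE85995
clock 8: out=1, reg = 0x742CCA
clock 9: out=0, reg = 0xBA1665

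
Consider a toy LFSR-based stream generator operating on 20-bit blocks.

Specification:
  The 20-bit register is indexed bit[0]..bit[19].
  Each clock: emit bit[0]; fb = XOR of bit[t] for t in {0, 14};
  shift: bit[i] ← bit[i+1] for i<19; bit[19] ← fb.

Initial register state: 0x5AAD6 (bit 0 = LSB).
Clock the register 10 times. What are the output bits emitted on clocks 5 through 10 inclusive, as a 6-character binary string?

101101

reg_0 = 0x5AAD6
clock 1: out=0, reg = 0x2D56B
clock 2: out=1, reg = 0x16AB5
clock 3: out=1, reg = 0x0B55A
clock 4: out=0, reg = 0x05AAD
clock 5: out=1, reg = 0x02D56
clock 6: out=0, reg = 0x016AB
clock 7: out=1, reg = 0x80B55
clock 8: out=1, reg = 0xC05AA
clock 9: out=0, reg = 0x602D5
clock 10: out=1, reg = 0xB016A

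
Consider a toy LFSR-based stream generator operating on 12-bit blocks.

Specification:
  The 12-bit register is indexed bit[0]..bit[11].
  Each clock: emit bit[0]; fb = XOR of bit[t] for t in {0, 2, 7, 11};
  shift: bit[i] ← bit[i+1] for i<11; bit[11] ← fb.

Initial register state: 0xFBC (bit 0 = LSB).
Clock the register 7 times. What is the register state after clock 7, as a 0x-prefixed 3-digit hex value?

0x37F

reg_0 = 0xFBC
clock 1: out=0, reg = 0xFDE
clock 2: out=0, reg = 0xFEF
clock 3: out=1, reg = 0x7F7
clock 4: out=1, reg = 0xBFB
clock 5: out=1, reg = 0xDFD
clock 6: out=1, reg = 0x6FE
clock 7: out=0, reg = 0x37F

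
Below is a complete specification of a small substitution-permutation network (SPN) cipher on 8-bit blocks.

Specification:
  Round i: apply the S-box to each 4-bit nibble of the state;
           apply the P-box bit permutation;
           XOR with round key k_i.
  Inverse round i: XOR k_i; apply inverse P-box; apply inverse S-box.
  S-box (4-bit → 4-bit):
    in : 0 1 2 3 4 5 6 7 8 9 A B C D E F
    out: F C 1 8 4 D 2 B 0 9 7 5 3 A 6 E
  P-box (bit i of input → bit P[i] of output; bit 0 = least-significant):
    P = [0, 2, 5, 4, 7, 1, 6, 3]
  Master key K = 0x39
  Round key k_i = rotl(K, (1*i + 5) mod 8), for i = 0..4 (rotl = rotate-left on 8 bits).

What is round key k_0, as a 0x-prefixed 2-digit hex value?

K = 0x39
k_0 = rotl(K, (1*0+5) mod 8) = rotl(K, 5) = 0x27

0x27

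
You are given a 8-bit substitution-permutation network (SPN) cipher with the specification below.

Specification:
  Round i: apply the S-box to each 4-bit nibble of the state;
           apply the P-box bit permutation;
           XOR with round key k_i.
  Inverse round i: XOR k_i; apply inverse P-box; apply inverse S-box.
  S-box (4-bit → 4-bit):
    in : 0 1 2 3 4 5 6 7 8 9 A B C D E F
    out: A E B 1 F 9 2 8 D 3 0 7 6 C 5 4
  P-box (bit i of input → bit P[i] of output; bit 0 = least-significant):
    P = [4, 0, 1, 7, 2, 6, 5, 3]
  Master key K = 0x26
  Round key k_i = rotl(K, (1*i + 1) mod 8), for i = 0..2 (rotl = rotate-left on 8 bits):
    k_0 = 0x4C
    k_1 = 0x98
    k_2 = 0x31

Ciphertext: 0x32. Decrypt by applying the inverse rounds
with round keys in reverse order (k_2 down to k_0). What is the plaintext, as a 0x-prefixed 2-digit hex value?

0x81

s_0 = ciphertext = 0x32
s_1 = InvRound(s_0, k_2) = 0xAC
s_2 = InvRound(s_1, k_1) = 0xE3
s_3 = InvRound(s_2, k_0) = 0x81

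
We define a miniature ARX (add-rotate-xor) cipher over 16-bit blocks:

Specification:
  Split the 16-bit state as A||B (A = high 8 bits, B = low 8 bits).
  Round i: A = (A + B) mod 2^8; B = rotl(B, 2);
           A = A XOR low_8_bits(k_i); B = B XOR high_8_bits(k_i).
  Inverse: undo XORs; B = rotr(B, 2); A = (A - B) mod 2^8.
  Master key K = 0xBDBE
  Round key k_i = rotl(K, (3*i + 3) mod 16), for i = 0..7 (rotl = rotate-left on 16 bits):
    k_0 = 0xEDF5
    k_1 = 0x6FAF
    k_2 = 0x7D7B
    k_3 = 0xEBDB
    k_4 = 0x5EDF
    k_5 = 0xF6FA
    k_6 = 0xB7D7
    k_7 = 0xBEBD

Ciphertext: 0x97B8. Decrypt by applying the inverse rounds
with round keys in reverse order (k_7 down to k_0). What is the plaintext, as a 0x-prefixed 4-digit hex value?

0x43B3

s_0 = ciphertext = 0x97B8
s_1 = InvRound(s_0, k_7) = 0xA981
s_2 = InvRound(s_1, k_6) = 0xF18D
s_3 = InvRound(s_2, k_5) = 0x2DDE
s_4 = InvRound(s_3, k_4) = 0xD220
s_5 = InvRound(s_4, k_3) = 0x17F2
s_6 = InvRound(s_5, k_2) = 0x89E3
s_7 = InvRound(s_6, k_1) = 0x0323
s_8 = InvRound(s_7, k_0) = 0x43B3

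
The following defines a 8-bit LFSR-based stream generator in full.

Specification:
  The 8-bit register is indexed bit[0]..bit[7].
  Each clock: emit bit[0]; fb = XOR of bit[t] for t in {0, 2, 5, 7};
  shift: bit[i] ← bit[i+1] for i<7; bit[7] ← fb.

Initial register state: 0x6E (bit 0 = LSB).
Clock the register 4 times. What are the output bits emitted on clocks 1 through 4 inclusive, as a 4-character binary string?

reg_0 = 0x6E
clock 1: out=0, reg = 0x37
clock 2: out=1, reg = 0x9B
clock 3: out=1, reg = 0x4D
clock 4: out=1, reg = 0x26

0111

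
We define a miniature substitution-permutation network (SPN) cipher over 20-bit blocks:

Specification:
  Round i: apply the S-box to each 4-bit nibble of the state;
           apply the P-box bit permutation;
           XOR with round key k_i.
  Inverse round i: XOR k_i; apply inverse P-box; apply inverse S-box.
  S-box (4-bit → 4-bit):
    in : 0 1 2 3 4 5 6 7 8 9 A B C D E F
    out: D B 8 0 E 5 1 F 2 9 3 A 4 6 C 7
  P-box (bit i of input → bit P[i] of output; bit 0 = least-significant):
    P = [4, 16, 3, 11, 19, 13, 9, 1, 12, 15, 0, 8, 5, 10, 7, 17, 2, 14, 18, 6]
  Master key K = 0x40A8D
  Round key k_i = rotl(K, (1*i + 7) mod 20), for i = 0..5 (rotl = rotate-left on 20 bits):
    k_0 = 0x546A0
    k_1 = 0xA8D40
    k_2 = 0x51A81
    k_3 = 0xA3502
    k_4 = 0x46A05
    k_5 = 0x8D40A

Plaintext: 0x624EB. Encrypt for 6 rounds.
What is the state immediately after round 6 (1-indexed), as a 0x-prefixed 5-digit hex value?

s_0 = plaintext = 0x624EB
s_1 = Round(s_0, k_0) = 0x6CDA7
s_2 = Round(s_1, k_1) = 0x325DD
s_3 = Round(s_2, k_2) = 0x62888
s_4 = Round(s_3, k_3) = 0x99506
s_5 = Round(s_4, k_4) = 0xE7872
s_6 = Round(s_5, k_5) = 0x67AE8

0x67AE8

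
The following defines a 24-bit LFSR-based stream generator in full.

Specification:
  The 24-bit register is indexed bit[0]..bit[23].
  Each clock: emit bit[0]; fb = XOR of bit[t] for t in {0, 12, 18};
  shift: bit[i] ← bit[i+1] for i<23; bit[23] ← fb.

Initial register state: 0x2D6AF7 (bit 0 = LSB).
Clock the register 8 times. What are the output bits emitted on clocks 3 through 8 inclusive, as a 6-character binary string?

101111

reg_0 = 0x2D6AF7
clock 1: out=1, reg = 0x16B57B
clock 2: out=1, reg = 0x8B5ABD
clock 3: out=1, reg = 0x45AD5E
clock 4: out=0, reg = 0xA2D6AF
clock 5: out=1, reg = 0x516B57
clock 6: out=1, reg = 0xA8B5AB
clock 7: out=1, reg = 0x545AD5
clock 8: out=1, reg = 0xAA2D6A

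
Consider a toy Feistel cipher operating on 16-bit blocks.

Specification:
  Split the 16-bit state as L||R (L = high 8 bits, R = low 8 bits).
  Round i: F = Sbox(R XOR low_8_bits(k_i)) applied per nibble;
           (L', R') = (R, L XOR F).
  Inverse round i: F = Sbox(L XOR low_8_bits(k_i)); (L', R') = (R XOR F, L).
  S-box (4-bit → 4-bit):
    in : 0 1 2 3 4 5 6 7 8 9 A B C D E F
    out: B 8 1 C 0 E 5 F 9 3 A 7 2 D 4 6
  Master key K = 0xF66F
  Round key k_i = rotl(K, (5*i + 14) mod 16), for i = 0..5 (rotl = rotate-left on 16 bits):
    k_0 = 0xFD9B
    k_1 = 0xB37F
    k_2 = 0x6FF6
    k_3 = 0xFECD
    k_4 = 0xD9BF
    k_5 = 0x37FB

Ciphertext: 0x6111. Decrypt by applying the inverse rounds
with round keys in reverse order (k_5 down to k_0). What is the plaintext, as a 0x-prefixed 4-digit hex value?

0xC040

s_0 = ciphertext = 0x6111
s_1 = InvRound(s_0, k_5) = 0x2B61
s_2 = InvRound(s_1, k_4) = 0x512B
s_3 = InvRound(s_2, k_3) = 0x1951
s_4 = InvRound(s_3, k_2) = 0x1719
s_5 = InvRound(s_4, k_1) = 0x4017
s_6 = InvRound(s_5, k_0) = 0xC040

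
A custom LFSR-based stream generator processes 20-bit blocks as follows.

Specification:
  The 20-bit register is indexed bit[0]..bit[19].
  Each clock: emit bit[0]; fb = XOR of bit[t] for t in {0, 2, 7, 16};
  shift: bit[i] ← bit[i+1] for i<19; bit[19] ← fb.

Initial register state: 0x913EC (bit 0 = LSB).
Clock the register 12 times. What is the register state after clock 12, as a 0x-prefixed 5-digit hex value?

0xFA991

reg_0 = 0x913EC
clock 1: out=0, reg = 0xC89F6
clock 2: out=0, reg = 0x644FB
clock 3: out=1, reg = 0x3227D
clock 4: out=1, reg = 0x9913E
clock 5: out=0, reg = 0x4C89F
clock 6: out=1, reg = 0xA644F
clock 7: out=1, reg = 0x53227
clock 8: out=1, reg = 0xA9913
clock 9: out=1, reg = 0xD4C89
clock 10: out=1, reg = 0xEA644
clock 11: out=0, reg = 0xF5322
clock 12: out=0, reg = 0xFA991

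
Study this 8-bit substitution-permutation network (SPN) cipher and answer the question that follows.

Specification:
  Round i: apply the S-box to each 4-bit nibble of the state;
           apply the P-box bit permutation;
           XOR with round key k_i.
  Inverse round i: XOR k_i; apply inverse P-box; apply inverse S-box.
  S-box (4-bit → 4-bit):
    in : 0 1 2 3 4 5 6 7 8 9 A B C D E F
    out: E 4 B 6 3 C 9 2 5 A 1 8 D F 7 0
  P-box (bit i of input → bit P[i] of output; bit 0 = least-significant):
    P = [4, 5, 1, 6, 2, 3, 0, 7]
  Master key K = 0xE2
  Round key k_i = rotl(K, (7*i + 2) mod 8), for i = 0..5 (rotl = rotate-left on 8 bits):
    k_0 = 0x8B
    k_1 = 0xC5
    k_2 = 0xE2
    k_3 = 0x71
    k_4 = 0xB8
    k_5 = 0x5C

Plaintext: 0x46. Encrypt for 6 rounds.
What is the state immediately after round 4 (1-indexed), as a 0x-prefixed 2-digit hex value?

s_0 = plaintext = 0x46
s_1 = Round(s_0, k_0) = 0xD7
s_2 = Round(s_1, k_1) = 0x68
s_3 = Round(s_2, k_2) = 0x74
s_4 = Round(s_3, k_3) = 0x49
s_5 = Round(s_4, k_4) = 0xD4
s_6 = Round(s_5, k_5) = 0xE1

0x49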